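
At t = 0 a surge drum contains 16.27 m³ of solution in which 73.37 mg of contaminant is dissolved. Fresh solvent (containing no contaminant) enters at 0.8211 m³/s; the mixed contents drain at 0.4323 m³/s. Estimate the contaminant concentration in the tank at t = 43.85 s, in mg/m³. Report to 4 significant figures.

Total volume: dV/dt = Q_in − Q_out = 0.388800 m³/s, so V(t) = 16.27 + 0.388800 t and V(43.85) = 33.3189 m³.
Species balance (pure solvent in): dm/dt = −Q_out · m/V(t).
dm/m = −Q_out dt/(V₀ + 0.388800 t); integrating gives ln(m/m₀) = −(Q_out/(Q_in−Q_out)) ln(V/V₀).
m = m₀ (V₀/V)^(Q_out/(Q_in−Q_out)) = 73.37 × (16.27/33.3189)^(1.11188) = 33.0664 mg.
C = m/V = 33.0664/33.3189 = 0.992421 mg/m³.

0.9924 mg/m³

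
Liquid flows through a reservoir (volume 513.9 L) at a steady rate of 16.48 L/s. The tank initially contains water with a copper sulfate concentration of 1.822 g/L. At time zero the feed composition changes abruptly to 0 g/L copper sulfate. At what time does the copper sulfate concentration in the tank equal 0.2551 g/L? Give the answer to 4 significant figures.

Species balance: V dC/dt = Q(C_in − C) ⇒ τ = V/Q = 31.1833 s.
C(t) = C_in + (C₀ − C_in) e^(−t/τ). Set C = 0.2551 and solve for t:
e^(−t/τ) = (C − C_in)/(C₀ − C_in) = (0.2551 − 0)/(1.822 − 0) = 0.140011
t = −τ ln(…) = 31.1833 × 1.96603 = 61.3073 s.

61.31 s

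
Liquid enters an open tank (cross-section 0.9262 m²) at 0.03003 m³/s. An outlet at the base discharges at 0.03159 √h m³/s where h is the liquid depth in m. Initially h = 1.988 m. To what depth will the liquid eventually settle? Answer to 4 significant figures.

Unsteady balance on liquid volume: A dh/dt = Q_in − 0.03159 √h. At steady state dh/dt = 0:
Q_in = 0.03159 √h_ss ⇒ √h_ss = 0.03003/0.03159 = 0.950617.
h_ss = 0.950617² = 0.903673 m. (Since h₀ = 1.988 m > h_ss, the level will fall toward this value.)

0.9037 m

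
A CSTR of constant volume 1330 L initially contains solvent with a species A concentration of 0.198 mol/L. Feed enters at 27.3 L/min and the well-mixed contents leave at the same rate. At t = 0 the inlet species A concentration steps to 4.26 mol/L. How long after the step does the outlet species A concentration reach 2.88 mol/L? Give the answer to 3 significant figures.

52.6 min

Species balance: V dC/dt = Q(C_in − C) ⇒ τ = V/Q = 48.718 min.
C(t) = C_in + (C₀ − C_in) e^(−t/τ). Set C = 2.88 and solve for t:
e^(−t/τ) = (C − C_in)/(C₀ − C_in) = (2.88 − 4.26)/(0.198 − 4.26) = 0.33973
t = −τ ln(…) = 48.718 × 1.0796 = 52.596 min.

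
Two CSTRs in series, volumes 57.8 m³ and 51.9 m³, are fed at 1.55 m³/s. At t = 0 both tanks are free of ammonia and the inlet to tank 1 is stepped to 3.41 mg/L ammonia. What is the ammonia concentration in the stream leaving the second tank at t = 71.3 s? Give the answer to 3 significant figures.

2.04 mg/L

Each tank obeys Vᵢ dCᵢ/dt = Q(Cᵢ₋₁ − Cᵢ), so τᵢ = Vᵢ/Q.
τ₁ = 57.8/1.55 = 37.290 s; τ₂ = 51.9/1.55 = 33.484 s.
Tank 1: C₁ = C_in(1 − e^(−t/τ₁)). Tank 2 (τ₁ ≠ τ₂): C₂ = C_in[1 − (τ₁ e^(−t/τ₁) − τ₂ e^(−t/τ₂))/(τ₁ − τ₂)].
At t = 71.3: e^(−t/τ₁) = 0.14778, e^(−t/τ₂) = 0.11891.
C₂ = 3.41·[1 − (37.290·0.14778 − 33.484·0.11891)/(3.8065)] = 3.41·0.59826 = 2.0401 mg/L.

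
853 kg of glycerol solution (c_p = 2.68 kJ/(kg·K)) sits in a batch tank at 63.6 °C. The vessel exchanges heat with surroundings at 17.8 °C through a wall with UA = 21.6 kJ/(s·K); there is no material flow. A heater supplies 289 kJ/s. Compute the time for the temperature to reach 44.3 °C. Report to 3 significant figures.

95.7 s

Lumped-capacitance energy balance: M c_p dT/dt = UA(T_amb − T) + Q̇.
τ = M c_p/UA = 105.84 s; T_ss = T_amb + Q̇/UA = 17.8 + 289/21.6 = 31.180 °C.
T(t) = T_ss + (T₀ − T_ss)e^(−t/τ); set T = 44.3:
t = −τ ln[(T − T_ss)/(T₀ − T_ss)] = −105.84 · ln(0.40470) = 95.741 s.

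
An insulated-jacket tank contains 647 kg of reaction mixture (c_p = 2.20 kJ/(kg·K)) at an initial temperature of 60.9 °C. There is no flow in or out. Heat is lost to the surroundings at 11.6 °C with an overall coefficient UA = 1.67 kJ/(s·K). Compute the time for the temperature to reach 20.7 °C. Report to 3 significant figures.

Lumped-capacitance energy balance: M c_p dT/dt = UA(T_amb − T).
τ = M c_p/UA = 852.34 s; T_ss = T_amb = 11.600 °C.
T(t) = T_ss + (T₀ − T_ss)e^(−t/τ); set T = 20.7:
t = −τ ln[(T − T_ss)/(T₀ − T_ss)] = −852.34 · ln(0.18458) = 1440.1 s.

1440 s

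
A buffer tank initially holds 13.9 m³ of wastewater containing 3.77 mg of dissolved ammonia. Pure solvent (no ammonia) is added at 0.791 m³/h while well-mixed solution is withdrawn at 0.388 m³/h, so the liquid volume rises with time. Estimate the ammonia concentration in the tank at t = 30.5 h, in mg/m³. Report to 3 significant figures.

0.0782 mg/m³

Total volume: dV/dt = Q_in − Q_out = 0.40300 m³/h, so V(t) = 13.9 + 0.40300 t and V(30.5) = 26.192 m³.
No ammonia enters, so dm/dt = −Q_out · (m/V).
Separate: dm/m = −Q_out dt/V(t) ⇒ ln(m/m₀) = −(Q_out/(Q_in−Q_out)) ln(V/V₀).
m = m₀ (V₀/V)^(Q_out/(Q_in−Q_out)) = 3.77 × (13.9/26.192)^(0.96278) = 2.0485 mg.
C = m/V = 2.0485/26.192 = 0.078213 mg/m³.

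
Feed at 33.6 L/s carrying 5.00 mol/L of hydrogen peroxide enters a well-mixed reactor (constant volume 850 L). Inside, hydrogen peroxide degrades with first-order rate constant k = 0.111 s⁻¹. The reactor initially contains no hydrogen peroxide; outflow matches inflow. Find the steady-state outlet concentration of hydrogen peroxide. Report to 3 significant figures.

1.31 mol/L

Accumulation = in − out − consumed: V dC/dt = Q C_in − Q C − k V C.
At steady state: 0 = Q C_in − (Q + kV) C_ss, so C_ss = Q C_in/(Q + kV).
C_ss = 33.6·5.00/(33.6 + 0.111·850) = 168.00/127.95 = 1.3130 mol/L.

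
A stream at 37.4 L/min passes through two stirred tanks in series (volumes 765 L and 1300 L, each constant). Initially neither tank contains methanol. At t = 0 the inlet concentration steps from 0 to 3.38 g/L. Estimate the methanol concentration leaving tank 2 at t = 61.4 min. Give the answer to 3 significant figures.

Species balance on tank i: dCᵢ/dt = (Cᵢ₋₁ − Cᵢ)/τᵢ with τᵢ = Vᵢ/Q.
τ₁ = 765/37.4 = 20.455 min; τ₂ = 1300/37.4 = 34.759 min.
Tank 1: C₁ = C_in(1 − e^(−t/τ₁)). Tank 2 (τ₁ ≠ τ₂): C₂ = C_in[1 − (τ₁ e^(−t/τ₁) − τ₂ e^(−t/τ₂))/(τ₁ − τ₂)].
At t = 61.4: e^(−t/τ₁) = 0.049699, e^(−t/τ₂) = 0.17094.
C₂ = 3.38·[1 − (20.455·0.049699 − 34.759·0.17094)/(-14.305)] = 3.38·0.65569 = 2.2162 g/L.

2.22 g/L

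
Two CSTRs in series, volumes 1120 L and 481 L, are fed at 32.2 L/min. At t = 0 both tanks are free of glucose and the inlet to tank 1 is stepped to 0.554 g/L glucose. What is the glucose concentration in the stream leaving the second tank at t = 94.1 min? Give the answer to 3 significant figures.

0.490 g/L

Time constants: τᵢ = Vᵢ/Q for each well-mixed tank.
τ₁ = 1120/32.2 = 34.783 min; τ₂ = 481/32.2 = 14.938 min.
Solving the cascade with C₁(0)=C₂(0)=0 gives C₂(t) = C_in[1 − (τ₁ e^(−t/τ₁) − τ₂ e^(−t/τ₂))/(τ₁ − τ₂)].
At t = 94.1: e^(−t/τ₁) = 0.066845, e^(−t/τ₂) = 0.0018374.
C₂ = 0.554·[1 − (34.783·0.066845 − 14.938·0.0018374)/(19.845)] = 0.554·0.88422 = 0.48986 g/L.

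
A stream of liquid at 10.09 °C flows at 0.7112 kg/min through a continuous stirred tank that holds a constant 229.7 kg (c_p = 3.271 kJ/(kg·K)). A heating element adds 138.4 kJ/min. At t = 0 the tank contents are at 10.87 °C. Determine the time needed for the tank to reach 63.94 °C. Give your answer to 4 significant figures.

756.5 min

M c_p dT/dt = ṁ c_p (T_in − T) + Q̇.
τ = M/ṁ = 322.975 min; T_ss = T_in + Q̇/(ṁ c_p) = 69.5827 °C.
T(t) = T_ss + (T₀ − T_ss) e^(−t/τ). Set T = 63.94:
e^(−t/τ) = (63.94 − 69.5827)/(10.87 − 69.5827) = 0.0961072
t = −322.975 · ln(0.0961072) = 756.502 min.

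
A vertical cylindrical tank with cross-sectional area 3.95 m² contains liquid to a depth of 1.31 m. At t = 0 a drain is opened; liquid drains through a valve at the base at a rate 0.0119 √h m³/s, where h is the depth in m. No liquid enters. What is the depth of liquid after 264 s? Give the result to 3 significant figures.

0.558 m

With no inflow, A dh/dt = −0.0119 √h.
∫ h^(−1/2) dh = −(0.0119/A) ∫ dt, giving 2√h = 2√h₀ − (0.0119/A) t.
√h = √1.31 − 0.0119·264/(2·3.95) = 1.1446 − 0.39767 = 0.74688.
h = 0.74688² = 0.55783 m.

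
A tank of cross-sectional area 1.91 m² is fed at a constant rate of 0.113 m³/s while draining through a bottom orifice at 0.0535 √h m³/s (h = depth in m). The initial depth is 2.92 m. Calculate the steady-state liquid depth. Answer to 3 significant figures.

4.46 m

Level balance: A dh/dt = 0.113 − 0.0535 √h. Setting dh/dt = 0:
Q_in = 0.0535 √h_ss ⇒ √h_ss = 0.113/0.0535 = 2.1121.
h_ss = 2.1121² = 4.4612 m. (Since h₀ = 2.92 m < h_ss, the level will rise toward this value.)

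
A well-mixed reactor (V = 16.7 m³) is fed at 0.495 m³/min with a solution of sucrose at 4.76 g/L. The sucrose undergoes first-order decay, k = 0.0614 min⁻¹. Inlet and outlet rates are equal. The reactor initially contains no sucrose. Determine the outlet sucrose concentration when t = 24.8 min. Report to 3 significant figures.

1.39 g/L

Species balance: V dC/dt = Q C_in − Q C − k V C.
dC/dt = (Q/V) C_in − (Q/V + k) C; effective rate a = Q/V + k = 0.029641 + 0.0614 = 0.091041 min⁻¹.
C_ss = Q C_in/(Q + kV) = 1.5497 g/L; C(t) = C_ss + (C₀ − C_ss) e^(−a t).
C(24.8) = 1.5497 + (-1.5497)·e^(−0.091041·24.8) = 1.5497 + (-1.5497)·0.10458 = 1.3877 g/L.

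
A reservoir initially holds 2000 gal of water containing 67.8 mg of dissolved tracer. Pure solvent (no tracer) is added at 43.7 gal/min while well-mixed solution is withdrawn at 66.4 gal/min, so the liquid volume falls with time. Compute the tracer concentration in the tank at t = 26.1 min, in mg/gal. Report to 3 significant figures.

0.0172 mg/gal

Let m(t) be the amount of tracer. Volume: V(t) = V₀ + (Q_in − Q_out) t = 2000 − 22.700 t; V(26.1) = 1407.5 gal.
No tracer enters, so dm/dt = −Q_out · (m/V).
dm/m = −Q_out dt/(V₀ − 22.700 t); integrating gives ln(m/m₀) = −(Q_out/(Q_in−Q_out)) ln(V/V₀).
m = m₀ (V₀/V)^(Q_out/(Q_in−Q_out)) = 67.8 × (2000/1407.5)^(-2.9251) = 24.263 mg.
C = m/V = 24.263/1407.5 = 0.017238 mg/gal.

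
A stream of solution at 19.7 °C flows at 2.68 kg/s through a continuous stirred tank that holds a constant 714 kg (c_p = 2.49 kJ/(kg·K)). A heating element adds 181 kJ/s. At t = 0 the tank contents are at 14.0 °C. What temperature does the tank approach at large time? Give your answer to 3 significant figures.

46.8 °C

Unsteady energy balance on the tank contents: M c_p dT/dt = ṁ c_p (T_in − T) + 181.
At steady state dT/dt = 0 ⇒ T_ss = T_in + Q̇/(ṁ c_p) = 19.7 + 181/(2.68·2.49) = 46.823 °C.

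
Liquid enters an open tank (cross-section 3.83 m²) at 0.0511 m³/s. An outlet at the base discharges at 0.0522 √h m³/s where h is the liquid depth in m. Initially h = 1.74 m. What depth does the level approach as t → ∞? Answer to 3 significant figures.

0.958 m

A dh/dt = Q_in − 0.0522 √h. Steady state requires inflow = outflow:
Q_in = 0.0522 √h_ss ⇒ √h_ss = 0.0511/0.0522 = 0.97893.
h_ss = 0.97893² = 0.95830 m. (Since h₀ = 1.74 m > h_ss, the level will fall toward this value.)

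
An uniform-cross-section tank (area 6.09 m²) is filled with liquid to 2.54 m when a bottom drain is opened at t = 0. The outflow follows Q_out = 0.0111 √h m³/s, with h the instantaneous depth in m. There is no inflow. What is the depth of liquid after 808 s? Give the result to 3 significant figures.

With no inflow, A dh/dt = −0.0111 √h.
Separate and integrate: 2(√h − √h₀) = −(0.0111/A) t.
√h = √2.54 − 0.0111·808/(2·6.09) = 1.5937 − 0.73635 = 0.85738.
h = 0.85738² = 0.73511 m.

0.735 m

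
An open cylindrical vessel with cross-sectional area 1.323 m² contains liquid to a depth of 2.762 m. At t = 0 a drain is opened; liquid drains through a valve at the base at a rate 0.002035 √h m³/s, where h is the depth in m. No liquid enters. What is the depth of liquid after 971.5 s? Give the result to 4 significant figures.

A dh/dt = −Q_out = −0.002035 √h.
This is separable: 2 d(√h)/dt = −0.002035/A, so √h = √h₀ − (0.002035/(2A)) t.
√h = √2.762 − 0.002035·971.5/(2·1.323) = 1.66193 − 0.747166 = 0.914760.
h = 0.914760² = 0.836786 m.

0.8368 m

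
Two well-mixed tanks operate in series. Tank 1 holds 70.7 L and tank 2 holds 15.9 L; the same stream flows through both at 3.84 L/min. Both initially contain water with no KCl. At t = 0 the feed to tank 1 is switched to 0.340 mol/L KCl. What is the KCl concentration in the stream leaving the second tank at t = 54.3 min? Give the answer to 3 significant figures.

0.317 mol/L

Species balance on tank i: dCᵢ/dt = (Cᵢ₋₁ − Cᵢ)/τᵢ with τᵢ = Vᵢ/Q.
τ₁ = 70.7/3.84 = 18.411 min; τ₂ = 15.9/3.84 = 4.1406 min.
Tank 1: C₁ = C_in(1 − e^(−t/τ₁)). Tank 2 (τ₁ ≠ τ₂): C₂ = C_in[1 − (τ₁ e^(−t/τ₁) − τ₂ e^(−t/τ₂))/(τ₁ − τ₂)].
At t = 54.3: e^(−t/τ₁) = 0.052379, e^(−t/τ₂) = 2.0169e-06.
C₂ = 0.340·[1 − (18.411·0.052379 − 4.1406·2.0169e-06)/(14.271)] = 0.340·0.93242 = 0.31702 mol/L.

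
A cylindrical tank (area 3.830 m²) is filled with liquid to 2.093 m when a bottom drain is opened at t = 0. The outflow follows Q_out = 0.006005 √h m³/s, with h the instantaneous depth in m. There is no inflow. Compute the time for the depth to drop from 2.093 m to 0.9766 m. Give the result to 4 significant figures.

584.9 s

Unsteady balance on liquid volume: A dh/dt = −0.006005 √h.
∫ h^(−1/2) dh = −(0.006005/A) ∫ dt, giving 2√h = 2√h₀ − (0.006005/A) t.
t = 2A(√h₀ − √h)/0.006005 = 2·3.830·(√2.093 − √0.9766)/0.006005
  = 7.66000 × (1.44672 − 0.988231) / 0.006005 = 584.851 s.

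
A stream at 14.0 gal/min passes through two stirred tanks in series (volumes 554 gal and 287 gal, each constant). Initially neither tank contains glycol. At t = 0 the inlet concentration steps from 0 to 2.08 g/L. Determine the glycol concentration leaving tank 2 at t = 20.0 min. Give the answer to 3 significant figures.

0.319 g/L

Each tank obeys Vᵢ dCᵢ/dt = Q(Cᵢ₋₁ − Cᵢ), so τᵢ = Vᵢ/Q.
τ₁ = 554/14.0 = 39.571 min; τ₂ = 287/14.0 = 20.500 min.
Tank 1: C₁ = C_in(1 − e^(−t/τ₁)). Tank 2 (τ₁ ≠ τ₂): C₂ = C_in[1 − (τ₁ e^(−t/τ₁) − τ₂ e^(−t/τ₂))/(τ₁ − τ₂)].
At t = 20.0: e^(−t/τ₁) = 0.60326, e^(−t/τ₂) = 0.37696.
C₂ = 2.08·[1 − (39.571·0.60326 − 20.500·0.37696)/(19.071)] = 2.08·0.15350 = 0.31928 g/L.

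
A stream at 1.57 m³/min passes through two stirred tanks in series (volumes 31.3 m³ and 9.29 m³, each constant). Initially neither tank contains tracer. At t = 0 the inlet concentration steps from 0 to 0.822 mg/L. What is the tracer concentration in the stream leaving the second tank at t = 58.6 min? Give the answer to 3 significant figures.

0.760 mg/L

Each tank obeys Vᵢ dCᵢ/dt = Q(Cᵢ₋₁ − Cᵢ), so τᵢ = Vᵢ/Q.
τ₁ = 31.3/1.57 = 19.936 min; τ₂ = 9.29/1.57 = 5.9172 min.
Solving the cascade with C₁(0)=C₂(0)=0 gives C₂(t) = C_in[1 − (τ₁ e^(−t/τ₁) − τ₂ e^(−t/τ₂))/(τ₁ − τ₂)].
At t = 58.6: e^(−t/τ₁) = 0.052900, e^(−t/τ₂) = 5.0008e-05.
C₂ = 0.822·[1 − (19.936·0.052900 − 5.9172·5.0008e-05)/(14.019)] = 0.822·0.92479 = 0.76018 mg/L.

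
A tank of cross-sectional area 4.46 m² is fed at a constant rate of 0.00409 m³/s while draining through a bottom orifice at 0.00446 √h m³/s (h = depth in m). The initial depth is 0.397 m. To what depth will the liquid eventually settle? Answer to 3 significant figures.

0.841 m

A dh/dt = Q_in − 0.00446 √h. Steady state requires inflow = outflow:
Q_in = 0.00446 √h_ss ⇒ √h_ss = 0.00409/0.00446 = 0.91704.
h_ss = 0.91704² = 0.84096 m. (Since h₀ = 0.397 m < h_ss, the level will rise toward this value.)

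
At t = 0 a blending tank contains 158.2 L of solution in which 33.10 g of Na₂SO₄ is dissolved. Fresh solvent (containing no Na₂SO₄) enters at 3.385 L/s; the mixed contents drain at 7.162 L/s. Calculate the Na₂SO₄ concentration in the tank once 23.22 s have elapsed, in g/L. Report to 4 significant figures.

0.1014 g/L

Total volume: dV/dt = Q_in − Q_out = -3.77700 L/s, so V(t) = 158.2 − 3.77700 t and V(23.22) = 70.4981 L.
Solute balance: dm/dt = 0 − Q_out C = −Q_out m/V(t).
dm/m = −Q_out dt/(V₀ − 3.77700 t); integrating gives ln(m/m₀) = −(Q_out/(Q_in−Q_out)) ln(V/V₀).
m = m₀ (V₀/V)^(Q_out/(Q_in−Q_out)) = 33.10 × (158.2/70.4981)^(-1.89621) = 7.14828 g.
C = m/V = 7.14828/70.4981 = 0.101397 g/L.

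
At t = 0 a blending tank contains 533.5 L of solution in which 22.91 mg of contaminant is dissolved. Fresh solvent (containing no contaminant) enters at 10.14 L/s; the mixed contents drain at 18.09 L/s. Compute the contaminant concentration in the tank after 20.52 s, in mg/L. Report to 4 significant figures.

Let m(t) be the amount of contaminant. Volume: V(t) = V₀ + (Q_in − Q_out) t = 533.5 − 7.95000 t; V(20.52) = 370.366 L.
No contaminant enters, so dm/dt = −Q_out · (m/V).
Separate: dm/m = −Q_out dt/V(t) ⇒ ln(m/m₀) = −(Q_out/(Q_in−Q_out)) ln(V/V₀).
m = m₀ (V₀/V)^(Q_out/(Q_in−Q_out)) = 22.91 × (533.5/370.366)^(-2.27547) = 9.98517 mg.
C = m/V = 9.98517/370.366 = 0.0269603 mg/L.

0.02696 mg/L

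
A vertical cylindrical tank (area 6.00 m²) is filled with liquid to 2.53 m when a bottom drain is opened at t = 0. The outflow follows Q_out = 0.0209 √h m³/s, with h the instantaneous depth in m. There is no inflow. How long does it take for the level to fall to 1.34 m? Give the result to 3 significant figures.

A dh/dt = −Q_out = −0.0209 √h.
∫ h^(−1/2) dh = −(0.0209/A) ∫ dt, giving 2√h = 2√h₀ − (0.0209/A) t.
t = 2A(√h₀ − √h)/0.0209 = 2·6.00·(√2.53 − √1.34)/0.0209
  = 12.000 × (1.5906 − 1.1576) / 0.0209 = 248.62 s.

249 s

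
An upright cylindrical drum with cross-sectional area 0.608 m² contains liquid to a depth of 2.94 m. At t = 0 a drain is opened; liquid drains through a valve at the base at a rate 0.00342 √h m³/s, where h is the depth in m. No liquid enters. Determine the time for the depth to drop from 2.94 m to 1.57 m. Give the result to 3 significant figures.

164 s

A dh/dt = −Q_out = −0.00342 √h.
Separate and integrate: 2(√h − √h₀) = −(0.00342/A) t.
t = 2A(√h₀ − √h)/0.00342 = 2·0.608·(√2.94 − √1.57)/0.00342
  = 1.2160 × (1.7146 − 1.2530) / 0.00342 = 164.14 s.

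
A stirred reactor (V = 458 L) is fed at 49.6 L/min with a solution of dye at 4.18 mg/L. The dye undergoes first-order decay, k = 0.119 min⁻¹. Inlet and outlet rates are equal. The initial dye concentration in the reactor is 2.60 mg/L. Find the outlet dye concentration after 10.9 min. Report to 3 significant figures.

2.04 mg/L

Species balance: V dC/dt = Q C_in − Q C − k V C.
This is linear with rate a = Q/V + k = 0.22730 min⁻¹.
C_ss = Q C_in/(Q + kV) = 1.9916 mg/L; C(t) = C_ss + (C₀ − C_ss) e^(−a t).
C(10.9) = 1.9916 + (0.60841)·e^(−0.22730·10.9) = 1.9916 + (0.60841)·0.083950 = 2.0427 mg/L.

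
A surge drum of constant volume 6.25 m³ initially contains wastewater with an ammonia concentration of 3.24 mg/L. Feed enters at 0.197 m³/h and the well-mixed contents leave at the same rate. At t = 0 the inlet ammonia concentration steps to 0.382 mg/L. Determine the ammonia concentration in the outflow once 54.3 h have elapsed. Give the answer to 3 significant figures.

Species balance on the tank: V dC/dt = Q(C_in − C).
Rewrite as dC/dt + C/τ = C_in/τ, τ = V/Q = 31.726 h.
Solution: C(t) = C_in + (C₀ − C_in) e^(−t/τ).
C(54.3) = 0.382 + (3.24 − 0.382)·e^(−54.3/31.726) = 0.382 + (2.8580)·0.18059 = 0.89812 mg/L.

0.898 mg/L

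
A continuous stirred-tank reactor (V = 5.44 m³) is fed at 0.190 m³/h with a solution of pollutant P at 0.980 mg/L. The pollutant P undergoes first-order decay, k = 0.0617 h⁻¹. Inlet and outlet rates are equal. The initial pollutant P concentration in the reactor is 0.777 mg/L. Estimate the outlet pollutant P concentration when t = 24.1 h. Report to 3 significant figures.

V dC/dt = Q(C_in − C) − k V C.
This is linear with rate a = Q/V + k = 0.096626 h⁻¹.
C_ss = Q C_in/(Q + kV) = 0.35423 mg/L; C(t) = C_ss + (C₀ − C_ss) e^(−a t).
C(24.1) = 0.35423 + (0.42277)·e^(−0.096626·24.1) = 0.35423 + (0.42277)·0.097423 = 0.39542 mg/L.

0.395 mg/L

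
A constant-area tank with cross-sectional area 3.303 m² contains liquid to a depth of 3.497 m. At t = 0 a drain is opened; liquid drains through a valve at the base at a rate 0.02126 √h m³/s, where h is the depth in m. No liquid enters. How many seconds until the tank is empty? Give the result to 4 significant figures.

581.1 s

A dh/dt = −Q_out = −0.02126 √h.
∫ h^(−1/2) dh = −(0.02126/A) ∫ dt, giving 2√h = 2√h₀ − (0.02126/A) t.
Tank is empty when √h = 0: t_empty = 2A√h₀/0.02126.
t_empty = 2·3.303·√3.497/0.02126 = 6.60600·1.87003/0.02126 = 581.063 s.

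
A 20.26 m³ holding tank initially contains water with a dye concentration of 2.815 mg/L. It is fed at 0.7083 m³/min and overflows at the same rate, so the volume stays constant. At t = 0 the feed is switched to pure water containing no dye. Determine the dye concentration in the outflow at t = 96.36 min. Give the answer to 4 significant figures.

0.09692 mg/L

Unsteady species balance (constant V, well mixed): V dC/dt = Q(C_in − C).
Time constant τ = V/Q = 20.26/0.7083 = 28.6037 min.
Solution: C(t) = C_in + (C₀ − C_in) e^(−t/τ).
C(96.36) = 0 + (2.815 − 0)·e^(−96.36/28.6037) = 0 + (2.81500)·0.0344311 = 0.0969235 mg/L.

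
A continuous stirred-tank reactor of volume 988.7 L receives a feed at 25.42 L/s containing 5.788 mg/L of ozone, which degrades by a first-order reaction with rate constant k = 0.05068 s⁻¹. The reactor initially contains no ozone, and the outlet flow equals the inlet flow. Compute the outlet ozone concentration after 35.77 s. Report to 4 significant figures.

1.821 mg/L

V dC/dt = Q(C_in − C) − k V C.
This is linear with rate a = Q/V + k = 0.0763905 s⁻¹.
C_ss = Q C_in/(Q + kV) = 1.94805 mg/L; C(t) = C_ss + (C₀ − C_ss) e^(−a t).
C(35.77) = 1.94805 + (-1.94805)·e^(−0.0763905·35.77) = 1.94805 + (-1.94805)·0.0650571 = 1.82132 mg/L.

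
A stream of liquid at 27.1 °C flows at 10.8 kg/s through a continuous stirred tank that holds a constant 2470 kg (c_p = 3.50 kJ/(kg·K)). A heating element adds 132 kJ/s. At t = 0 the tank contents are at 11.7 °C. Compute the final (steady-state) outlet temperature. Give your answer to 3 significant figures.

30.6 °C

M c_p dT/dt = ṁ c_p (T_in − T) + Q̇.
At steady state dT/dt = 0 ⇒ T_ss = T_in + Q̇/(ṁ c_p) = 27.1 + 132/(10.8·3.50) = 30.592 °C.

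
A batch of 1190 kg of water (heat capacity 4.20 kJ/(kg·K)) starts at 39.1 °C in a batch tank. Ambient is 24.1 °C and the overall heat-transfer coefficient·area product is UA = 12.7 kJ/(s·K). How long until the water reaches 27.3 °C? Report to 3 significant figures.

Heat balance on the well-mixed liquid: M c_p dT/dt = −UA(T − T_amb).
τ = M c_p/UA = 393.54 s; T_ss = T_amb = 24.100 °C.
T(t) = T_ss + (T₀ − T_ss)e^(−t/τ); set T = 27.3:
t = −τ ln[(T − T_ss)/(T₀ − T_ss)] = −393.54 · ln(0.21333) = 607.98 s.

608 s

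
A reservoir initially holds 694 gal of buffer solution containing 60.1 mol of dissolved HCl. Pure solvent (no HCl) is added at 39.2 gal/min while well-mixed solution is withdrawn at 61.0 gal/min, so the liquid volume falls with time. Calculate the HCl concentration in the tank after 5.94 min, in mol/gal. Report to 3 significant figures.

0.0597 mol/gal

Total volume: dV/dt = Q_in − Q_out = -21.800 gal/min, so V(t) = 694 − 21.800 t and V(5.94) = 564.51 gal.
Species balance (pure solvent in): dm/dt = −Q_out · m/V(t).
Separate: dm/m = −Q_out dt/V(t) ⇒ ln(m/m₀) = −(Q_out/(Q_in−Q_out)) ln(V/V₀).
m = m₀ (V₀/V)^(Q_out/(Q_in−Q_out)) = 60.1 × (694/564.51)^(-2.7982) = 33.722 mol.
C = m/V = 33.722/564.51 = 0.059736 mol/gal.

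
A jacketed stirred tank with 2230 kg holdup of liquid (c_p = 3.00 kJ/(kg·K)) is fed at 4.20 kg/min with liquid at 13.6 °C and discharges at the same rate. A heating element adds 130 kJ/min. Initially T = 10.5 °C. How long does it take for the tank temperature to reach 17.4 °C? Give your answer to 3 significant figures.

Unsteady energy balance on the tank contents: M c_p dT/dt = ṁ c_p (T_in − T) + 130.
τ = M/ṁ = 530.95 min; T_ss = T_in + Q̇/(ṁ c_p) = 23.917 °C.
T(t) = T_ss + (T₀ − T_ss) e^(−t/τ). Set T = 17.4:
e^(−t/τ) = (17.4 − 23.917)/(10.5 − 23.917) = 0.48574
t = −530.95 · ln(0.48574) = 383.39 min.

383 min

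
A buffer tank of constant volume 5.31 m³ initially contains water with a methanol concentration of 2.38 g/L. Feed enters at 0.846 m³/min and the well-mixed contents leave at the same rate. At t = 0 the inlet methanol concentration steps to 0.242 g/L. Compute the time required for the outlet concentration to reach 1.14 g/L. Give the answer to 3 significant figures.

Species balance: V dC/dt = Q(C_in − C) ⇒ τ = V/Q = 6.2766 min.
C(t) = C_in + (C₀ − C_in) e^(−t/τ). Set C = 1.14 and solve for t:
e^(−t/τ) = (C − C_in)/(C₀ − C_in) = (1.14 − 0.242)/(2.38 − 0.242) = 0.42002
t = −τ ln(…) = 6.2766 × 0.86746 = 5.4447 min.

5.44 min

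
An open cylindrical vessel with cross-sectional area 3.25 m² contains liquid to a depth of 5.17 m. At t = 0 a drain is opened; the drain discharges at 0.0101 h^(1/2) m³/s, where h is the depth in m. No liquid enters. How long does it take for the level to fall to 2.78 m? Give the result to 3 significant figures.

A dh/dt = −Q_out = −0.0101 √h.
∫ h^(−1/2) dh = −(0.0101/A) ∫ dt, giving 2√h = 2√h₀ − (0.0101/A) t.
t = 2A(√h₀ − √h)/0.0101 = 2·3.25·(√5.17 − √2.78)/0.0101
  = 6.5000 × (2.2738 − 1.6673) / 0.0101 = 390.28 s.

390 s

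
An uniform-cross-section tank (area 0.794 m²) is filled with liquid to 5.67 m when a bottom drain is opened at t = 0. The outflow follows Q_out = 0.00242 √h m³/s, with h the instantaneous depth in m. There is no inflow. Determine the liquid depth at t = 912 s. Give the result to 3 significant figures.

0.983 m

Mass balance (ρ constant): A dh/dt = −0.00242 √h.
Separate and integrate: 2(√h − √h₀) = −(0.00242/A) t.
√h = √5.67 − 0.00242·912/(2·0.794) = 2.3812 − 1.3898 = 0.99135.
h = 0.99135² = 0.98278 m.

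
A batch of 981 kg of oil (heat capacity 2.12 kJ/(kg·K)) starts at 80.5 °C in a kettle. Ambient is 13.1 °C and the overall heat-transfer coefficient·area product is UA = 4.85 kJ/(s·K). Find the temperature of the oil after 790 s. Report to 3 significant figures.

23.8 °C

M c_p dT/dt = −UA(T − T_amb).
dT/dt = (T_ss − T)/τ with T_ss = T_amb = 13.100 °C, τ = M c_p/UA = 981·2.12/4.85 = 428.81 s.
Solution: T(t) = T_ss + (T₀ − T_ss) e^(−t/τ).
T(790) = 13.100 + (67.400)·0.15845 = 23.780 °C.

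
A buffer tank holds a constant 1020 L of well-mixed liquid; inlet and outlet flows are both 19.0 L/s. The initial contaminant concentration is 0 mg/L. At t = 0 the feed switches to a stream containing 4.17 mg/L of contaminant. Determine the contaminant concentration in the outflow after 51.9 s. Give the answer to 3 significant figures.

Mass balance on the solute (V constant): V dC/dt = Q(C_in − C).
Time constant τ = V/Q = 1020/19.0 = 53.684 s.
This is linear first-order; C(t) = C_in + (C₀ − C_in) e^(−t/τ).
C(51.9) = 4.17 + (0 − 4.17)·e^(−51.9/53.684) = 4.17 + (-4.1700)·0.38031 = 2.5841 mg/L.

2.58 mg/L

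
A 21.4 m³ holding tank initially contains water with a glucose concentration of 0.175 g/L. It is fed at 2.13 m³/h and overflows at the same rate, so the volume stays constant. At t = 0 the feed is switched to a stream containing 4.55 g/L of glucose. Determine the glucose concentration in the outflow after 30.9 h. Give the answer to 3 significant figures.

Accumulation = in − out for the solute gives V dC/dt = Q(C_in − C).
Rewrite as dC/dt + C/τ = C_in/τ, τ = V/Q = 10.047 h.
Integrating: C(t) = C_in + (C₀ − C_in) e^(−t/τ).
C(30.9) = 4.55 + (0.175 − 4.55)·e^(−30.9/10.047) = 4.55 + (-4.3750)·0.046164 = 4.3480 g/L.

4.35 g/L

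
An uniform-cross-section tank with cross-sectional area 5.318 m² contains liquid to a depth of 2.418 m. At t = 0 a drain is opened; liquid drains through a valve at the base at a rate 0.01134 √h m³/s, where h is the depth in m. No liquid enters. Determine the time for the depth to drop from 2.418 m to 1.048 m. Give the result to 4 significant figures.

Mass balance (ρ constant): A dh/dt = −0.01134 √h.
Separate and integrate: 2(√h − √h₀) = −(0.01134/A) t.
t = 2A(√h₀ − √h)/0.01134 = 2·5.318·(√2.418 − √1.048)/0.01134
  = 10.6360 × (1.55499 − 1.02372) / 0.01134 = 498.291 s.

498.3 s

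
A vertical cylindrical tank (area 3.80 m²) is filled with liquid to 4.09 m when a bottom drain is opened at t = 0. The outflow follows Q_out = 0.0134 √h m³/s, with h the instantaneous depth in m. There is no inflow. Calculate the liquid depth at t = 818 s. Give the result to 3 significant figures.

0.337 m

Accumulation of liquid (constant cross-section A): A dh/dt = −0.0134 √h.
∫ h^(−1/2) dh = −(0.0134/A) ∫ dt, giving 2√h = 2√h₀ − (0.0134/A) t.
√h = √4.09 − 0.0134·818/(2·3.80) = 2.0224 − 1.4423 = 0.58011.
h = 0.58011² = 0.33653 m.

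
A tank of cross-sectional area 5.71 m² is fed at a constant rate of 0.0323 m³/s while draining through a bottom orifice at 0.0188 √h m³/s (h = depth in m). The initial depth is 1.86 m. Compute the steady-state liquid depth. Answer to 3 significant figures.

Unsteady balance on liquid volume: A dh/dt = Q_in − 0.0188 √h. At steady state dh/dt = 0:
Q_in = 0.0188 √h_ss ⇒ √h_ss = 0.0323/0.0188 = 1.7181.
h_ss = 1.7181² = 2.9518 m. (Since h₀ = 1.86 m < h_ss, the level will rise toward this value.)

2.95 m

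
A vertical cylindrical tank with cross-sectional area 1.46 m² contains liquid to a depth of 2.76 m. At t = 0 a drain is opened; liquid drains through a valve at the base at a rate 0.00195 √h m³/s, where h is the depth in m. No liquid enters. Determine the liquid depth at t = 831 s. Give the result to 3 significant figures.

1.22 m

A dh/dt = −Q_out = −0.00195 √h.
∫ h^(−1/2) dh = −(0.00195/A) ∫ dt, giving 2√h = 2√h₀ − (0.00195/A) t.
√h = √2.76 − 0.00195·831/(2·1.46) = 1.6613 − 0.55495 = 1.1064.
h = 1.1064² = 1.2241 m.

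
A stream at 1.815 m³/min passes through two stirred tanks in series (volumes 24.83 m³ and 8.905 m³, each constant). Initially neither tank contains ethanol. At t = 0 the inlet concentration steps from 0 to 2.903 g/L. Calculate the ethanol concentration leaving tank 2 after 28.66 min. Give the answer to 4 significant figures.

Species balance on tank i: dCᵢ/dt = (Cᵢ₋₁ − Cᵢ)/τᵢ with τᵢ = Vᵢ/Q.
τ₁ = 24.83/1.815 = 13.6804 min; τ₂ = 8.905/1.815 = 4.90634 min.
Solving the cascade with C₁(0)=C₂(0)=0 gives C₂(t) = C_in[1 − (τ₁ e^(−t/τ₁) − τ₂ e^(−t/τ₂))/(τ₁ − τ₂)].
At t = 28.66: e^(−t/τ₁) = 0.123075, e^(−t/τ₂) = 0.00290470.
C₂ = 2.903·[1 − (13.6804·0.123075 − 4.90634·0.00290470)/(8.77410)] = 2.903·0.809728 = 2.35064 g/L.

2.351 g/L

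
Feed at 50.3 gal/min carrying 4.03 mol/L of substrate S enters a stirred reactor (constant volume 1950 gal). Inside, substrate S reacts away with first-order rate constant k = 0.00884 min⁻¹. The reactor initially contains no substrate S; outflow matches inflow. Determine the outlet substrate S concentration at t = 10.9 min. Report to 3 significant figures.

0.944 mol/L

V dC/dt = Q(C_in − C) − k V C.
This is linear with rate a = Q/V + k = 0.034635 min⁻¹.
C_ss = Q C_in/(Q + kV) = 3.0014 mol/L; C(t) = C_ss + (C₀ − C_ss) e^(−a t).
C(10.9) = 3.0014 + (-3.0014)·e^(−0.034635·10.9) = 3.0014 + (-3.0014)·0.68556 = 0.94376 mol/L.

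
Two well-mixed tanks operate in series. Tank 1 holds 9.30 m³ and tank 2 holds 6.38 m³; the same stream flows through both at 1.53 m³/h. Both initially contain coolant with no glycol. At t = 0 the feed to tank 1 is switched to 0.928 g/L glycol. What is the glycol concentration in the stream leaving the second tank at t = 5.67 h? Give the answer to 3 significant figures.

Time constants: τᵢ = Vᵢ/Q for each well-mixed tank.
τ₁ = 9.30/1.53 = 6.0784 h; τ₂ = 6.38/1.53 = 4.1699 h.
Tank 1: C₁ = C_in(1 − e^(−t/τ₁)). Tank 2 (τ₁ ≠ τ₂): C₂ = C_in[1 − (τ₁ e^(−t/τ₁) − τ₂ e^(−t/τ₂))/(τ₁ − τ₂)].
At t = 5.67: e^(−t/τ₁) = 0.39345, e^(−t/τ₂) = 0.25673.
C₂ = 0.928·[1 − (6.0784·0.39345 − 4.1699·0.25673)/(1.9085)] = 0.928·0.30783 = 0.28567 g/L.

0.286 g/L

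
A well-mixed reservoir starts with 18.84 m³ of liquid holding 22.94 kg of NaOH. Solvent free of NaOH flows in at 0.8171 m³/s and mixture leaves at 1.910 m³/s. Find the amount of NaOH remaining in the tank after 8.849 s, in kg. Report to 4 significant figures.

6.516 kg

Let m(t) be the amount of NaOH. Volume: V(t) = V₀ + (Q_in − Q_out) t = 18.84 − 1.09290 t; V(8.849) = 9.16893 m³.
Species balance (pure solvent in): dm/dt = −Q_out · m/V(t).
dm/m = −Q_out dt/(V₀ − 1.09290 t); integrating gives ln(m/m₀) = −(Q_out/(Q_in−Q_out)) ln(V/V₀).
m = m₀ (V₀/V)^(Q_out/(Q_in−Q_out)) = 22.94 × (18.84/9.16893)^(-1.74764) = 6.51623 kg.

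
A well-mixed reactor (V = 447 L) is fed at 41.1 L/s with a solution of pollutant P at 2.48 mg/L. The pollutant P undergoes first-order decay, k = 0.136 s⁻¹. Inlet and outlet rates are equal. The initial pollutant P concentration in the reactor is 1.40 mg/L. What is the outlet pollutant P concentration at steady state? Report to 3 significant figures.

1.00 mg/L

V dC/dt = Q(C_in − C) − k V C.
At steady state: 0 = Q C_in − (Q + kV) C_ss, so C_ss = Q C_in/(Q + kV).
C_ss = 41.1·2.48/(41.1 + 0.136·447) = 101.93/101.89 = 1.0004 mg/L.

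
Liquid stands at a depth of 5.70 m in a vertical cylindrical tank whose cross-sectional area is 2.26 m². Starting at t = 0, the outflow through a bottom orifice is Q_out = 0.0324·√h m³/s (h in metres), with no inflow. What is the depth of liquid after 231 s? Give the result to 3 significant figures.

0.535 m

With no inflow, A dh/dt = −0.0324 √h.
Separate and integrate: 2(√h − √h₀) = −(0.0324/A) t.
√h = √5.70 − 0.0324·231/(2·2.26) = 2.3875 − 1.6558 = 0.73163.
h = 0.73163² = 0.53528 m.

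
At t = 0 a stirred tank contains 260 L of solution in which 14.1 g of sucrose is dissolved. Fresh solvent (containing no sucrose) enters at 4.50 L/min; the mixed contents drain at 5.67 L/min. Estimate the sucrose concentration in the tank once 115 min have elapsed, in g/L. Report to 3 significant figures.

Let m(t) be the amount of sucrose. Volume: V(t) = V₀ + (Q_in − Q_out) t = 260 − 1.1700 t; V(115) = 125.45 L.
Species balance (pure solvent in): dm/dt = −Q_out · m/V(t).
Separate: dm/m = −Q_out dt/V(t) ⇒ ln(m/m₀) = −(Q_out/(Q_in−Q_out)) ln(V/V₀).
m = m₀ (V₀/V)^(Q_out/(Q_in−Q_out)) = 14.1 × (260/125.45)^(-4.8462) = 0.41248 g.
C = m/V = 0.41248/125.45 = 0.0032880 g/L.

0.00329 g/L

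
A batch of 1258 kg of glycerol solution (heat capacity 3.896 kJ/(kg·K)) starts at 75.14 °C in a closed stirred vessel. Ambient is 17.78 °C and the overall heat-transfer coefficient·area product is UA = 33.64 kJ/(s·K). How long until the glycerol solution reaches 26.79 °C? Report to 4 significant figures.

269.7 s

Lumped-capacitance energy balance: M c_p dT/dt = UA(T_amb − T).
τ = M c_p/UA = 145.695 s; T_ss = T_amb = 17.7800 °C.
T(t) = T_ss + (T₀ − T_ss)e^(−t/τ); set T = 26.79:
t = −τ ln[(T − T_ss)/(T₀ − T_ss)] = −145.695 · ln(0.157078) = 269.683 s.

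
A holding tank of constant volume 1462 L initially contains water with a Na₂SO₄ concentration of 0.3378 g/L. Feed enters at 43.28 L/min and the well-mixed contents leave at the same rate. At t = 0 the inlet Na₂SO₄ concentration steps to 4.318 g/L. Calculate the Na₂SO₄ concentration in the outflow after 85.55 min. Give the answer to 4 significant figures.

Mass balance on the solute (V constant): V dC/dt = Q(C_in − C).
Rewrite as dC/dt + C/τ = C_in/τ, τ = V/Q = 33.7800 min.
Integrating: C(t) = C_in + (C₀ − C_in) e^(−t/τ).
C(85.55) = 4.318 + (0.3378 − 4.318)·e^(−85.55/33.7800) = 4.318 + (-3.98020)·0.0794553 = 4.00175 g/L.

4.002 g/L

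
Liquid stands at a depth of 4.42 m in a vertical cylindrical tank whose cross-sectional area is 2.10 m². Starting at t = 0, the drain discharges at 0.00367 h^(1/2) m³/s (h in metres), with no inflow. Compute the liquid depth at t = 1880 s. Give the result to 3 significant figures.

0.211 m

Volume balance on the tank: A dh/dt = −0.00367 √h.
This is separable: 2 d(√h)/dt = −0.00367/A, so √h = √h₀ − (0.00367/(2A)) t.
√h = √4.42 − 0.00367·1880/(2·2.10) = 2.1024 − 1.6428 = 0.45962.
h = 0.45962² = 0.21125 m.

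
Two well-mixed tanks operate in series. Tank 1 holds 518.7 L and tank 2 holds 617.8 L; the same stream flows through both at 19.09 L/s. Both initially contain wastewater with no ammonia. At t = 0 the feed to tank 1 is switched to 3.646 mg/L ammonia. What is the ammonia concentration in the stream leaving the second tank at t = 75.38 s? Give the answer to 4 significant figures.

Time constants: τᵢ = Vᵢ/Q for each well-mixed tank.
τ₁ = 518.7/19.09 = 27.1713 s; τ₂ = 617.8/19.09 = 32.3625 s.
Solving the cascade with C₁(0)=C₂(0)=0 gives C₂(t) = C_in[1 − (τ₁ e^(−t/τ₁) − τ₂ e^(−t/τ₂))/(τ₁ − τ₂)].
At t = 75.38: e^(−t/τ₁) = 0.0623962, e^(−t/τ₂) = 0.0973698.
C₂ = 3.646·[1 − (27.1713·0.0623962 − 32.3625·0.0973698)/(-5.19120)] = 3.646·0.719575 = 2.62357 mg/L.

2.624 mg/L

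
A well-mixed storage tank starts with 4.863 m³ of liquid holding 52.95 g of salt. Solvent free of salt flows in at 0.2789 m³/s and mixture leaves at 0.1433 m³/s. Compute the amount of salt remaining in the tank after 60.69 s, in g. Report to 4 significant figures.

18.59 g

Let m(t) be the amount of salt. Volume: V(t) = V₀ + (Q_in − Q_out) t = 4.863 + 0.135600 t; V(60.69) = 13.0926 m³.
Solute balance: dm/dt = 0 − Q_out C = −Q_out m/V(t).
dm/m = −Q_out dt/(V₀ + 0.135600 t); integrating gives ln(m/m₀) = −(Q_out/(Q_in−Q_out)) ln(V/V₀).
m = m₀ (V₀/V)^(Q_out/(Q_in−Q_out)) = 52.95 × (4.863/13.0926)^(1.05678) = 18.5918 g.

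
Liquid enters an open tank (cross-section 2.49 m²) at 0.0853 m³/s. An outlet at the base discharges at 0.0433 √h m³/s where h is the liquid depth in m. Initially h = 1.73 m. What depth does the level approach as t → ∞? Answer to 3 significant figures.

3.88 m

Accumulation of liquid (constant cross-section A): A dh/dt = Q_in − 0.0433 √h. At steady state dh/dt = 0:
Q_in = 0.0433 √h_ss ⇒ √h_ss = 0.0853/0.0433 = 1.9700.
h_ss = 1.9700² = 3.8808 m. (Since h₀ = 1.73 m < h_ss, the level will rise toward this value.)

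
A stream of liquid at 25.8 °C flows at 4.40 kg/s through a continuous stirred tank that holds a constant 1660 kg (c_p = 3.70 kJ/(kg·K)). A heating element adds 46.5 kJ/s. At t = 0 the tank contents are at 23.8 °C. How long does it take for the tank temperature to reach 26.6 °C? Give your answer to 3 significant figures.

324 s

M c_p dT/dt = ṁ c_p (T_in − T) + Q̇.
τ = M/ṁ = 377.27 s; T_ss = T_in + Q̇/(ṁ c_p) = 28.656 °C.
T(t) = T_ss + (T₀ − T_ss) e^(−t/τ). Set T = 26.6:
e^(−t/τ) = (26.6 − 28.656)/(23.8 − 28.656) = 0.42343
t = −377.27 · ln(0.42343) = 324.22 s.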